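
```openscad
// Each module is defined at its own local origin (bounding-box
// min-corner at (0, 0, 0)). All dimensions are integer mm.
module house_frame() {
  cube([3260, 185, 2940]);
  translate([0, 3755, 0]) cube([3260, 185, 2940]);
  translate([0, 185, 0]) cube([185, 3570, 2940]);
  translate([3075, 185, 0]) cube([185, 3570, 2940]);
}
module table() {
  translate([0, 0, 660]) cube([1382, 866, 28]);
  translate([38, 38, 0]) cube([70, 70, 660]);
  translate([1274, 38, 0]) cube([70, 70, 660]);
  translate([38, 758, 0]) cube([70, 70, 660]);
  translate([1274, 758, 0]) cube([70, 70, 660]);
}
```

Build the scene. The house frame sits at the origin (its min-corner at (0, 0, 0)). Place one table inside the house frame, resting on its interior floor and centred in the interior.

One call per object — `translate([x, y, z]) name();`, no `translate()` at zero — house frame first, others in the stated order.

house_frame();
translate([939, 1537, 0]) table();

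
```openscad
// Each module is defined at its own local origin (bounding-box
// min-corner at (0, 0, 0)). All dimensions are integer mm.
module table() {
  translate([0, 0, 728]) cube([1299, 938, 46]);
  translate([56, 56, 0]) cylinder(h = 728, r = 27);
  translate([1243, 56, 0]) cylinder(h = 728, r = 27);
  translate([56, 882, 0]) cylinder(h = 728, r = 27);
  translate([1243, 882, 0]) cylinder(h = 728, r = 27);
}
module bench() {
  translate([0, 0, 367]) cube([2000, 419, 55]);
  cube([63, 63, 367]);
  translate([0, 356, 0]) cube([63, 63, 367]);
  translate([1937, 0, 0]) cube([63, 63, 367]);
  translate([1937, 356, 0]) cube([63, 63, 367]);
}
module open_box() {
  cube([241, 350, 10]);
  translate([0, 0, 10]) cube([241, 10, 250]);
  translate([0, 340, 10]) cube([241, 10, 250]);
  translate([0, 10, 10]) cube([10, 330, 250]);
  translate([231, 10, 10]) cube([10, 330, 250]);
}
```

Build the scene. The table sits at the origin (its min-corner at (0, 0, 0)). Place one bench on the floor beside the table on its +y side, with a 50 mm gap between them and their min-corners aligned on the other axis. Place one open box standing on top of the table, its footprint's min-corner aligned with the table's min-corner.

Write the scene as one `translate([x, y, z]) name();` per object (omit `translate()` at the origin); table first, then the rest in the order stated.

table();
translate([0, 988, 0]) bench();
translate([0, 0, 774]) open_box();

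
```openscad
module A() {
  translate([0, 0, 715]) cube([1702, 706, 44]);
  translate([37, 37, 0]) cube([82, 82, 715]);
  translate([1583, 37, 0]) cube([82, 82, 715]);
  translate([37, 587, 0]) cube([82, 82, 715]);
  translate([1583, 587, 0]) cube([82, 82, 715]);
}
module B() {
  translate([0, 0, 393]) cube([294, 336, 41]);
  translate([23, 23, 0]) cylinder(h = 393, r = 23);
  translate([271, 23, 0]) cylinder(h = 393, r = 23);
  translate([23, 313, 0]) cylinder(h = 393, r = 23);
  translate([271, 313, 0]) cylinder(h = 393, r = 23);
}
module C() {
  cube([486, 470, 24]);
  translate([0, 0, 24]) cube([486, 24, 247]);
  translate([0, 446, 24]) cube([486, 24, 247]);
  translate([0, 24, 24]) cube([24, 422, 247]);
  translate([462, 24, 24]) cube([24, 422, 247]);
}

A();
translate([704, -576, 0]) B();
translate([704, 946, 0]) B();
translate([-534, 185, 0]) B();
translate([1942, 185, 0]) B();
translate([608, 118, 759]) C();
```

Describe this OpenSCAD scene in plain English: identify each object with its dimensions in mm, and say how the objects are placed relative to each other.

A is a table: top 1702 mm (x) × 706 mm (y), 44 mm thick, upper face at z = 759 mm, on four 82×82 mm square legs, each inset 37 mm from the nearest pair of top edges, running from z = 0 to the bottom of the top.

B is a four-legged stool. The seat is 294×336 mm, 41 mm thick, top at z = 434 mm. It stands on four round legs, each 46 mm in diameter, from z = 0 to the seat underside, each leg's axis is inset half a diameter from the nearest pair of seat edges (so the leg's bounding box is flush with the corner).

C is an open-topped rectangular box: outside dimensions 486×470×271 mm, with a uniform wall and base thickness of 24 mm. The base is a full 486×470 slab on the floor; four walls sit on top of the base. The front and back walls (the −y and +y sides) span the full width; the two side walls fit between them.

Four stools sit around the table at the −y, +y, −x, +x sides. The open box is on top of the table, centred.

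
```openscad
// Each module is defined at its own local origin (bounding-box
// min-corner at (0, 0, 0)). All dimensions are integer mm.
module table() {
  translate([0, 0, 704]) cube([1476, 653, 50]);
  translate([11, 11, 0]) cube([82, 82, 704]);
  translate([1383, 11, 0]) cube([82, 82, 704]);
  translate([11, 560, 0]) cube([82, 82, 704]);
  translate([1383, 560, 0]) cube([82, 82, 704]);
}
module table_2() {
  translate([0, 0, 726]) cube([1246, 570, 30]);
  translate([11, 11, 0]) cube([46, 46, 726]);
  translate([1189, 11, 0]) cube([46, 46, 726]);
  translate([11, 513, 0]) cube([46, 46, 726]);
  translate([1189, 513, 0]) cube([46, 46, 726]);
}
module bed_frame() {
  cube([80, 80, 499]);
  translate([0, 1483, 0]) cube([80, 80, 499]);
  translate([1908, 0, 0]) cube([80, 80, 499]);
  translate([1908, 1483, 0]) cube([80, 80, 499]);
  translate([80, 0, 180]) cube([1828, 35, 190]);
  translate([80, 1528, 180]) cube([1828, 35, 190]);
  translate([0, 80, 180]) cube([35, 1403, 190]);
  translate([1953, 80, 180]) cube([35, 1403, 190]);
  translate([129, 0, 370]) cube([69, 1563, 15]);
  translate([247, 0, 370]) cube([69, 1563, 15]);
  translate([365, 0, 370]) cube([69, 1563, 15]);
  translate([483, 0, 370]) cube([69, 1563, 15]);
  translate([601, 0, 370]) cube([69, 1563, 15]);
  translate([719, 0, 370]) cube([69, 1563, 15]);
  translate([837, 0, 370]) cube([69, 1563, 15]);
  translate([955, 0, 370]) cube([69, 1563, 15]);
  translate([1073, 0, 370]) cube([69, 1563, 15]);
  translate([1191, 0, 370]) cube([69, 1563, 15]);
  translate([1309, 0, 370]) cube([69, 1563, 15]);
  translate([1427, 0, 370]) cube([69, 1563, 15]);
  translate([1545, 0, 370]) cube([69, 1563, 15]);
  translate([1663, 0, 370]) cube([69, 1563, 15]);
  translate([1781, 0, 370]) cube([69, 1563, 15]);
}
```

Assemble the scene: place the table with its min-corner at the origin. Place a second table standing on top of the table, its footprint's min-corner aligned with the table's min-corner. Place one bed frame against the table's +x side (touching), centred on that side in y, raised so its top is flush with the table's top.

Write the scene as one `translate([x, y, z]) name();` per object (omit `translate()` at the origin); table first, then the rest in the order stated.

table();
translate([0, 0, 754]) table_2();
translate([1476, -455, 255]) bed_frame();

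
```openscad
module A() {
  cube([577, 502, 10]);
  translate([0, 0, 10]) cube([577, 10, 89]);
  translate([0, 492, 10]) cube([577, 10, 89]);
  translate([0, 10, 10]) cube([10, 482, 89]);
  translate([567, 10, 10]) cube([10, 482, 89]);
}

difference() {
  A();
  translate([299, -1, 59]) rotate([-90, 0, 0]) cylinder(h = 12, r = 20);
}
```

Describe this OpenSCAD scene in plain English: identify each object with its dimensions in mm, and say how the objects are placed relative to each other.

A is an open-topped rectangular box: outside dimensions 577×502×99 mm, with a uniform wall and base thickness of 10 mm. The base is a full 577×502 slab on the floor; four walls sit on top of the base. The front and back walls (the −y and +y sides) span the full width; the two side walls fit between them.

The open box has a circular hole of radius 20 mm through its front wall, centred at (x = 299, z = 59).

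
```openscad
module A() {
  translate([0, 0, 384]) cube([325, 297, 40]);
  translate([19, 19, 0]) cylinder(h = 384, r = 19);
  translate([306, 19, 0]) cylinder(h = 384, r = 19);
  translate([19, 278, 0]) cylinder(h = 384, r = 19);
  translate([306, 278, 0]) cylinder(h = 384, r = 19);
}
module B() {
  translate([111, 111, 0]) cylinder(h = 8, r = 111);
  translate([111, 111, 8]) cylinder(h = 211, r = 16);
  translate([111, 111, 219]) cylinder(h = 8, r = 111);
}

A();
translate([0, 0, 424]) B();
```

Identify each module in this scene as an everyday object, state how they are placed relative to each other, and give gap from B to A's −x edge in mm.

A is a stool. B is a spool. The spool is on top of the stool. The gap from the spool to the stool's −x edge is 0 mm.

The spool's min-x is at 0; the stool's min-x is 0; gap = 0 mm.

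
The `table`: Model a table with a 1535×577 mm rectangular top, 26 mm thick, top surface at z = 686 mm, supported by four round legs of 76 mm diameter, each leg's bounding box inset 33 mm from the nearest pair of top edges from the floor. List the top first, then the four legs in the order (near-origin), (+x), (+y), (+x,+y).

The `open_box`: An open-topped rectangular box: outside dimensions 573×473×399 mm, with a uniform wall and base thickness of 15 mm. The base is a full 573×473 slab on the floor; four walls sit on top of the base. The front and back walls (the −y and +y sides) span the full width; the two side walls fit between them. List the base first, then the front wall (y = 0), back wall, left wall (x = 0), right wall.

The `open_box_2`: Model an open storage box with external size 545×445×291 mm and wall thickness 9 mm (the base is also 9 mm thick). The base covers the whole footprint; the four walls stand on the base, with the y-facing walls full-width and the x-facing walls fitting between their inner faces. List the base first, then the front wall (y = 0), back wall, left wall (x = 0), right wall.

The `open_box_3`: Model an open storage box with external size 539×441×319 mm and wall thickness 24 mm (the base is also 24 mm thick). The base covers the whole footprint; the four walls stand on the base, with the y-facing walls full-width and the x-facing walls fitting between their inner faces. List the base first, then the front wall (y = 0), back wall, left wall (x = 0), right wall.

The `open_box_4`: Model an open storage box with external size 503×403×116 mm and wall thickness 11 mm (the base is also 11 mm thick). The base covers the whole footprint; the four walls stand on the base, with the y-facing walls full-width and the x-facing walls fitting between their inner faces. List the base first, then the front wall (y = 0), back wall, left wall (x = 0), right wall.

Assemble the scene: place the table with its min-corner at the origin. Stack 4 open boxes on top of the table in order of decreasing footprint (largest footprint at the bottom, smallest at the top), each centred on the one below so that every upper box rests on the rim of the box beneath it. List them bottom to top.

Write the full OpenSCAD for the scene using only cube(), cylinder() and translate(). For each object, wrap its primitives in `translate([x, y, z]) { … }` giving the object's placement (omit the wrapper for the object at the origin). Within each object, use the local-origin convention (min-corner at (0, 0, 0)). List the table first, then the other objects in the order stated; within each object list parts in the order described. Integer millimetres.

translate([0, 0, 660]) cube([1535, 577, 26]);
translate([71, 71, 0]) cylinder(h = 660, r = 38);
translate([1464, 71, 0]) cylinder(h = 660, r = 38);
translate([71, 506, 0]) cylinder(h = 660, r = 38);
translate([1464, 506, 0]) cylinder(h = 660, r = 38);
translate([481, 52, 686]) {
  cube([573, 473, 15]);
  translate([0, 0, 15]) cube([573, 15, 384]);
  translate([0, 458, 15]) cube([573, 15, 384]);
  translate([0, 15, 15]) cube([15, 443, 384]);
  translate([558, 15, 15]) cube([15, 443, 384]);
}
translate([495, 66, 1085]) {
  cube([545, 445, 9]);
  translate([0, 0, 9]) cube([545, 9, 282]);
  translate([0, 436, 9]) cube([545, 9, 282]);
  translate([0, 9, 9]) cube([9, 427, 282]);
  translate([536, 9, 9]) cube([9, 427, 282]);
}
translate([498, 68, 1376]) {
  cube([539, 441, 24]);
  translate([0, 0, 24]) cube([539, 24, 295]);
  translate([0, 417, 24]) cube([539, 24, 295]);
  translate([0, 24, 24]) cube([24, 393, 295]);
  translate([515, 24, 24]) cube([24, 393, 295]);
}
translate([516, 87, 1695]) {
  cube([503, 403, 11]);
  translate([0, 0, 11]) cube([503, 11, 105]);
  translate([0, 392, 11]) cube([503, 11, 105]);
  translate([0, 11, 11]) cube([11, 381, 105]);
  translate([492, 11, 11]) cube([11, 381, 105]);
}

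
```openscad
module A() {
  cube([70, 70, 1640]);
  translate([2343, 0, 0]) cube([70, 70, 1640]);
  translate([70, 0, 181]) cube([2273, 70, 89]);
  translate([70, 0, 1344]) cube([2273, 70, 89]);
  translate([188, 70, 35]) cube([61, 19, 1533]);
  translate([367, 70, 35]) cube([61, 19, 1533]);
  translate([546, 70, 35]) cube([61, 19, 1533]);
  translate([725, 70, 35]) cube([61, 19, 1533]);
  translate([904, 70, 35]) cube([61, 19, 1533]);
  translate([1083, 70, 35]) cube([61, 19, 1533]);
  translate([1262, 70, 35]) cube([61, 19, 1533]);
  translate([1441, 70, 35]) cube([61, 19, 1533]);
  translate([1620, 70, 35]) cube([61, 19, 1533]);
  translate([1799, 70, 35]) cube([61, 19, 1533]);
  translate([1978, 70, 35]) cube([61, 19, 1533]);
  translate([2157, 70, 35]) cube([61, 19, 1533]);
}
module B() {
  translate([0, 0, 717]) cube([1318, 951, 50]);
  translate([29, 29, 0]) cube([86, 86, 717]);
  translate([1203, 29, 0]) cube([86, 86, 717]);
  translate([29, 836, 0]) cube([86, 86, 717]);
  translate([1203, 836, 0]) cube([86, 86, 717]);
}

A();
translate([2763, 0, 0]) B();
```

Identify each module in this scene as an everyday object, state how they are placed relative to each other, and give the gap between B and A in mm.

A is a fence section. B is a table. The table is on the floor beside the fence section on its +x side. The gap between the table and the fence section is 350 mm.

The table's nearest face is 350 mm from the fence section's +x face.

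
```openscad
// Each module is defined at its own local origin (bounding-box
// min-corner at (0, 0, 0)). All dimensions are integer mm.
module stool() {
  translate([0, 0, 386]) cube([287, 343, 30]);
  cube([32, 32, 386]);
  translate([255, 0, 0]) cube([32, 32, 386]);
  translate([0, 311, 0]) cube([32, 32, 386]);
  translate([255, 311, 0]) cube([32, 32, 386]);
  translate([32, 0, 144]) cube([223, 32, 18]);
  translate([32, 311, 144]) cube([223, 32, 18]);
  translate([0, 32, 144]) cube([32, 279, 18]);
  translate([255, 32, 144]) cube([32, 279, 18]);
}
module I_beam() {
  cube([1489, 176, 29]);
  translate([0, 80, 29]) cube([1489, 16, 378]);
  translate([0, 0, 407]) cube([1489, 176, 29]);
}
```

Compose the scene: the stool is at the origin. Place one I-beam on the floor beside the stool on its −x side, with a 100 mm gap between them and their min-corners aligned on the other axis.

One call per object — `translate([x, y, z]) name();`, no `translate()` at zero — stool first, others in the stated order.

stool();
translate([-1589, 0, 0]) I_beam();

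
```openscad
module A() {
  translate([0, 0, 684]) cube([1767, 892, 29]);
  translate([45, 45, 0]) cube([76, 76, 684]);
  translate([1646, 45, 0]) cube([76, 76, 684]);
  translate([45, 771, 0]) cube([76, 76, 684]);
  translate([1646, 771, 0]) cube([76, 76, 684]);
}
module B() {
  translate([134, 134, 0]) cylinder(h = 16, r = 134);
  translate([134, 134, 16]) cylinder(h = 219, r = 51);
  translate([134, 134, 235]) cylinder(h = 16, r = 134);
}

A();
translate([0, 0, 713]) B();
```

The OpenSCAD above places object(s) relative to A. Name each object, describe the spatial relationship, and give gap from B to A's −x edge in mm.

A is a table. B is a spool. The spool is on top of the table. The gap from the spool to the table's −x edge is 0 mm.

The spool's min-x is at 0; the table's min-x is 0; gap = 0 mm.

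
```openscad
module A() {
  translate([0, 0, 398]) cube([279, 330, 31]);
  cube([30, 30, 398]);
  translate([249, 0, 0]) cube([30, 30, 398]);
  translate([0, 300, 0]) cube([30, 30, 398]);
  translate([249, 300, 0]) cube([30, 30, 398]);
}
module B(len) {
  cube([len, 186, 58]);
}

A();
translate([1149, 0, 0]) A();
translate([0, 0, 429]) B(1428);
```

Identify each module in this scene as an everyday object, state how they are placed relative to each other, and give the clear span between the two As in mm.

Second stool starts at x = 1149; first ends at x = 279; clear span = 1149 − 279 = 870 mm.

A is a stool. B is a beam. A beam spans the tops of two stools. The clear span between the two stools is 870 mm.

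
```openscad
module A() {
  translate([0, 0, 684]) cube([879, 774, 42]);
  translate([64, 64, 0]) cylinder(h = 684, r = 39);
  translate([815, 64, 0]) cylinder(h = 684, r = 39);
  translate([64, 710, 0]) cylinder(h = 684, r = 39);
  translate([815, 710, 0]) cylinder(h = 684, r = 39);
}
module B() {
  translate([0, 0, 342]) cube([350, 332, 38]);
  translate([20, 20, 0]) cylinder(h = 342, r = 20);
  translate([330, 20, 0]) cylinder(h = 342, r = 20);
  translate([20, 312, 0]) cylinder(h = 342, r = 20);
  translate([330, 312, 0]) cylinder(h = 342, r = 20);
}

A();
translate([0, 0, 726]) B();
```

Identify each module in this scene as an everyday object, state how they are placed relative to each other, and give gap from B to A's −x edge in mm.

The stool's min-x is at 0; the table's min-x is 0; gap = 0 mm.

A is a table. B is a stool. The stool is on top of the table. The gap from the stool to the table's −x edge is 0 mm.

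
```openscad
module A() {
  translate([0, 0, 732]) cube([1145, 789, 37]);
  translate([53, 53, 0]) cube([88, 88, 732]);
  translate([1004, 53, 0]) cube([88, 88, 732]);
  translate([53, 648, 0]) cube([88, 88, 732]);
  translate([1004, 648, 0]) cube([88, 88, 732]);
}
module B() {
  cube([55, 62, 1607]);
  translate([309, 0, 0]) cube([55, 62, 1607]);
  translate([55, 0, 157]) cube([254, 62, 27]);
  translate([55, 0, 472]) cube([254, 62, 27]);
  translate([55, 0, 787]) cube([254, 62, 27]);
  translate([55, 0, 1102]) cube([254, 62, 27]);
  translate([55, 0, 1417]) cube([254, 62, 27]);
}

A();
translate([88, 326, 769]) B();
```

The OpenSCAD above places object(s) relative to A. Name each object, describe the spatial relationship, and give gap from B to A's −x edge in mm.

The ladder's min-x is at 88; the table's min-x is 0; gap = 88 mm.

A is a table. B is a ladder. The ladder is on top of the table. The gap from the ladder to the table's −x edge is 88 mm.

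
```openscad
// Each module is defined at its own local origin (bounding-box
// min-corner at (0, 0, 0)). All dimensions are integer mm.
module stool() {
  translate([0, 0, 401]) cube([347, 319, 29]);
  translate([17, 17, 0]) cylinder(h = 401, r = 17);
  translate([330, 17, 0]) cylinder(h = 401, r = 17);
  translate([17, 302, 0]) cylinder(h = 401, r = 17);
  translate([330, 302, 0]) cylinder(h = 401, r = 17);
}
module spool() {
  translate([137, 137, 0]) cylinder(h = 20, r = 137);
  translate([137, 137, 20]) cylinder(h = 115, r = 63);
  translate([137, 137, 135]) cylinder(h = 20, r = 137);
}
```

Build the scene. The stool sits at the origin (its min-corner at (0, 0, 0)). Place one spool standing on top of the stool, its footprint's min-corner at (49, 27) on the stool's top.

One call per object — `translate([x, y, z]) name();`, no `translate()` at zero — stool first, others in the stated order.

stool();
translate([49, 27, 430]) spool();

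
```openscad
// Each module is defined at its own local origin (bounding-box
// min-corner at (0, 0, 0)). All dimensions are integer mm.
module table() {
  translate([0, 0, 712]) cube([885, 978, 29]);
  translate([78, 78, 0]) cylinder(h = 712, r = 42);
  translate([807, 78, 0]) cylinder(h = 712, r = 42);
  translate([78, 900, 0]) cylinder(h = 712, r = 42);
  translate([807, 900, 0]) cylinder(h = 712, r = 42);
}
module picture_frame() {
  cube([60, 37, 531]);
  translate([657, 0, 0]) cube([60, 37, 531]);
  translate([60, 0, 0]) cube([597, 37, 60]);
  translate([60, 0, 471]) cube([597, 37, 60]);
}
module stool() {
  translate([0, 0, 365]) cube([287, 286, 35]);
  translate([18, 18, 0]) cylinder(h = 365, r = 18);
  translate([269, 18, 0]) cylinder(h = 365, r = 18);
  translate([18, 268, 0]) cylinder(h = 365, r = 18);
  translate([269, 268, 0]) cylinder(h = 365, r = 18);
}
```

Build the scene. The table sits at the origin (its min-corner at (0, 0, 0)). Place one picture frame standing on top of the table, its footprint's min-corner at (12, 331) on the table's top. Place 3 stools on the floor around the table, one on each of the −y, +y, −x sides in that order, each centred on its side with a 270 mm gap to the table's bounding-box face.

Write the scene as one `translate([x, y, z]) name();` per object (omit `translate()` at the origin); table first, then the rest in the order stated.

table();
translate([12, 331, 741]) picture_frame();
translate([299, -556, 0]) stool();
translate([299, 1248, 0]) stool();
translate([-557, 346, 0]) stool();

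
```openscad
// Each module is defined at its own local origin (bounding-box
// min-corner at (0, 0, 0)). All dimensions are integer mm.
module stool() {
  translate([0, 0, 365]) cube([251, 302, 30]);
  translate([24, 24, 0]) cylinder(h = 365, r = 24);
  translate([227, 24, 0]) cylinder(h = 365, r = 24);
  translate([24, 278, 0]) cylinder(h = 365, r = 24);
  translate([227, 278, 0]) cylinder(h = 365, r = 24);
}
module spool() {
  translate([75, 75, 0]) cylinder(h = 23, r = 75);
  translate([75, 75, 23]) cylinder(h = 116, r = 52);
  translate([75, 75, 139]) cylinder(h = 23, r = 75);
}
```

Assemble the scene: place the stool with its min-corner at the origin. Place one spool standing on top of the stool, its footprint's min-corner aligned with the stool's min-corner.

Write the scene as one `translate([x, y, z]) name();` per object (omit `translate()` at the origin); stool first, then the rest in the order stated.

stool();
translate([0, 0, 395]) spool();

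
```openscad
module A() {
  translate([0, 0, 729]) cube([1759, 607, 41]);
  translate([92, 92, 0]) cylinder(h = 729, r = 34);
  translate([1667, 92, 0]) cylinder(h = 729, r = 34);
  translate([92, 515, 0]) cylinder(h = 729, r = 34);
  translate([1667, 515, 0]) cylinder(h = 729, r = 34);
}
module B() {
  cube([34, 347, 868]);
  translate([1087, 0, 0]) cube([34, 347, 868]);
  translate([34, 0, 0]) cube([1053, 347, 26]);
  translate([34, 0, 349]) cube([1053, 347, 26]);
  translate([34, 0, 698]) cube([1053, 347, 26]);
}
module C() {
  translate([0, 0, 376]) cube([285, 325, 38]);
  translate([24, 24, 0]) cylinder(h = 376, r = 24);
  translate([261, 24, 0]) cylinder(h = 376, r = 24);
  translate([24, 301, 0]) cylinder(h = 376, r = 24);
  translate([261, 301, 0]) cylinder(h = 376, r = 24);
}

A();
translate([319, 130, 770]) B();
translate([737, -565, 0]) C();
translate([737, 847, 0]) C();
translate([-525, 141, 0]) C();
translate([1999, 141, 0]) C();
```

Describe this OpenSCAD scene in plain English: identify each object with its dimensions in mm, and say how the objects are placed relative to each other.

A is a rectangular dining table. The top is 1759×607×41 mm with its upper surface at z = 770 mm. It stands on four round legs of 68 mm diameter, each leg's bounding box inset 58 mm from the nearest pair of top edges, running from the floor to the underside of the top.

B is an open bookshelf. Two side panels, each 34 mm thick, 347 mm deep and 868 mm tall, stand 1121 mm apart (outside-to-outside). Between them sit 3 shelves, each 26 mm thick and 347 mm deep, spanning the full gap between the sides. The bottom shelf rests on the floor (its underside at z = 0) and the clear gap between one shelf's top and the next shelf's underside is 323 mm.

C is a four-legged stool. The seat is 285×325 mm, 38 mm thick, top at z = 414 mm. It stands on four round legs, each 48 mm in diameter, from z = 0 to the seat underside, each leg's axis is inset half a diameter from the nearest pair of seat edges (so the leg's bounding box is flush with the corner).

The bookshelf is on top of the table, centred. Four stools sit around the table at the −y, +y, −x, +x sides.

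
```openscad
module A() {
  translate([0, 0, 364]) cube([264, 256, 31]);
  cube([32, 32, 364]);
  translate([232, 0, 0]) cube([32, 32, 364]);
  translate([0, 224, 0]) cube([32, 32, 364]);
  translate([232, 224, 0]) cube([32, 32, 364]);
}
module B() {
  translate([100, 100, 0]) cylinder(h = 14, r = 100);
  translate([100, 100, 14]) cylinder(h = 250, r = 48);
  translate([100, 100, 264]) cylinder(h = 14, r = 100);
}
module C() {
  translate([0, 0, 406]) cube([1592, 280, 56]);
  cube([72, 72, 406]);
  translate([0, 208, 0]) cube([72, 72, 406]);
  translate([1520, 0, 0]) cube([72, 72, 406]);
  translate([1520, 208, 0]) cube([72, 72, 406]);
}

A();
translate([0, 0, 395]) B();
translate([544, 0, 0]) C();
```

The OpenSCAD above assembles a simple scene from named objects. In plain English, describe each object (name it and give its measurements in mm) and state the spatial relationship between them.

A is a four-legged stool. The seat is a 264×256×31 mm slab whose top surface is at z = 395 mm; four square legs, each 32×32 mm in cross-section, run from the floor (z = 0) to the underside of the seat, each flush with a corner of the seat.

B is a spool: two coaxial disc flanges of radius 100 mm and thickness 14 mm, joined by a core cylinder of radius 48 mm and height 250 mm. The lower flange rests on z = 0 and the three cylinders share a vertical axis.

C is a long wooden bench with a 1592 mm (x) × 280 mm (y) seat, 56 mm thick, its top surface 462 mm above the floor. Four 72 mm square legs at the seat corners, flush with the edges, run from z = 0 to the seat underside.

The spool is on top of the stool. The bench is on the floor beside the stool on its +x side.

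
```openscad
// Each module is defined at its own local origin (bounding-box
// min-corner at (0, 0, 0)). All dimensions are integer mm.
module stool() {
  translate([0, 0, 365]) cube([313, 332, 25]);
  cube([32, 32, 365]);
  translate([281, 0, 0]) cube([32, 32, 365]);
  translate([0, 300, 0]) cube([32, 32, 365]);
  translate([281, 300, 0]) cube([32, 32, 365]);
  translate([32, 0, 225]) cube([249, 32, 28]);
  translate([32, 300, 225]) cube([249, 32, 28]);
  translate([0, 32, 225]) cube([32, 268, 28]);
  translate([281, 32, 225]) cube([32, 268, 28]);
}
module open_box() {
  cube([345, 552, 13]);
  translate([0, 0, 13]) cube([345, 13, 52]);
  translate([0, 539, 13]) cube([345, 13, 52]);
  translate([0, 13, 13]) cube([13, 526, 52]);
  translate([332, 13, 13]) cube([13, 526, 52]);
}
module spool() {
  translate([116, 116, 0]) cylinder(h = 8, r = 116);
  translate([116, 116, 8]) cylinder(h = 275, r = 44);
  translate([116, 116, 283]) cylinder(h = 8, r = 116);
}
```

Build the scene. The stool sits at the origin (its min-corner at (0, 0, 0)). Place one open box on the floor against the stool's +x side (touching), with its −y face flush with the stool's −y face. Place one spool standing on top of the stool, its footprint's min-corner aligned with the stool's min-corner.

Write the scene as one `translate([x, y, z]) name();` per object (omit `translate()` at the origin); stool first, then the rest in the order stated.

stool();
translate([313, 0, 0]) open_box();
translate([0, 0, 390]) spool();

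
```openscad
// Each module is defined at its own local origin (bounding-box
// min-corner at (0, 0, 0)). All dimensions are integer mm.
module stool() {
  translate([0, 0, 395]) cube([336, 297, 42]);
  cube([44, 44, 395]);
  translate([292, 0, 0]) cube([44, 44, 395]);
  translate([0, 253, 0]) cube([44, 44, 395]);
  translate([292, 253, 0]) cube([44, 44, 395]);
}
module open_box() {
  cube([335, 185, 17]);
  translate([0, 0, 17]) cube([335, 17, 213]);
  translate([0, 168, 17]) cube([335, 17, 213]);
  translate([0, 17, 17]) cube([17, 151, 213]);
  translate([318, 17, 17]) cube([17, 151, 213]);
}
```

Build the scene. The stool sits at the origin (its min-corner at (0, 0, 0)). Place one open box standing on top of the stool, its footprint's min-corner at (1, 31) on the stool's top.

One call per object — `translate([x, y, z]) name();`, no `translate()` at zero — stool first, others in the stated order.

stool();
translate([1, 31, 437]) open_box();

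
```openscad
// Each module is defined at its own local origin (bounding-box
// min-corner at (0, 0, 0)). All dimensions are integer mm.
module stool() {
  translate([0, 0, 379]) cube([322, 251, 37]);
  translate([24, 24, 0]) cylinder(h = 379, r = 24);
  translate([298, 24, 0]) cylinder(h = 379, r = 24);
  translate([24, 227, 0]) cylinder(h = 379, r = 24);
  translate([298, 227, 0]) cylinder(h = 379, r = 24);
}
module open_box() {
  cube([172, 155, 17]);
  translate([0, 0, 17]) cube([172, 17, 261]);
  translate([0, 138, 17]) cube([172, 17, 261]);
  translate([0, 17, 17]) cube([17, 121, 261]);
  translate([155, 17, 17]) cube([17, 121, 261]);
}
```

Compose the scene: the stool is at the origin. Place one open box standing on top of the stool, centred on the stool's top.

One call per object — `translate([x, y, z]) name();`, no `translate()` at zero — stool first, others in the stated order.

stool();
translate([75, 48, 416]) open_box();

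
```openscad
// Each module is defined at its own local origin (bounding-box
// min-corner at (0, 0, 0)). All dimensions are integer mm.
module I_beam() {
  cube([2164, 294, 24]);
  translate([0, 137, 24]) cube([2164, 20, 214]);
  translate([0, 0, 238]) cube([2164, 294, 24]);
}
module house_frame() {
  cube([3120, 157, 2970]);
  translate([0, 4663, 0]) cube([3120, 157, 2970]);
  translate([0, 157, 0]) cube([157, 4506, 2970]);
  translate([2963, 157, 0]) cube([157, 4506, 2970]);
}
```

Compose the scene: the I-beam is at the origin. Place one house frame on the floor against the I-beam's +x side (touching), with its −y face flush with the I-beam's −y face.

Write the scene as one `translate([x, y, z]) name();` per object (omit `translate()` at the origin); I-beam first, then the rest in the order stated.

I_beam();
translate([2164, 0, 0]) house_frame();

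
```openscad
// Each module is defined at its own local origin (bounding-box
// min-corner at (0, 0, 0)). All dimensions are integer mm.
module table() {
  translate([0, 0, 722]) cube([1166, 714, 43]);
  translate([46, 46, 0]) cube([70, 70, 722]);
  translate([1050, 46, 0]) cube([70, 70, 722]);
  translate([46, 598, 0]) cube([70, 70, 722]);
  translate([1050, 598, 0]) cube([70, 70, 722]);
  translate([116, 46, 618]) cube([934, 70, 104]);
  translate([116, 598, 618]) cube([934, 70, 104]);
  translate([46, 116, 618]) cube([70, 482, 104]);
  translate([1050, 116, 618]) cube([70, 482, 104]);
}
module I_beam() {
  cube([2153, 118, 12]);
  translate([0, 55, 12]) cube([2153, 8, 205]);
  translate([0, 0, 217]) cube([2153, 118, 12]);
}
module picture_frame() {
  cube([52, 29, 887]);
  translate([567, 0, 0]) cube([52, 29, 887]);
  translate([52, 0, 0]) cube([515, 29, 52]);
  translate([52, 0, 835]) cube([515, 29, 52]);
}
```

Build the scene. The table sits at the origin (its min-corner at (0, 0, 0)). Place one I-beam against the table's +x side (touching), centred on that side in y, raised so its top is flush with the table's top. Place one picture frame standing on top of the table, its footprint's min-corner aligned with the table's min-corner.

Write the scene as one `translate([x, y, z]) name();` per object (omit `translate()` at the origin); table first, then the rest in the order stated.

table();
translate([1166, 298, 536]) I_beam();
translate([0, 0, 765]) picture_frame();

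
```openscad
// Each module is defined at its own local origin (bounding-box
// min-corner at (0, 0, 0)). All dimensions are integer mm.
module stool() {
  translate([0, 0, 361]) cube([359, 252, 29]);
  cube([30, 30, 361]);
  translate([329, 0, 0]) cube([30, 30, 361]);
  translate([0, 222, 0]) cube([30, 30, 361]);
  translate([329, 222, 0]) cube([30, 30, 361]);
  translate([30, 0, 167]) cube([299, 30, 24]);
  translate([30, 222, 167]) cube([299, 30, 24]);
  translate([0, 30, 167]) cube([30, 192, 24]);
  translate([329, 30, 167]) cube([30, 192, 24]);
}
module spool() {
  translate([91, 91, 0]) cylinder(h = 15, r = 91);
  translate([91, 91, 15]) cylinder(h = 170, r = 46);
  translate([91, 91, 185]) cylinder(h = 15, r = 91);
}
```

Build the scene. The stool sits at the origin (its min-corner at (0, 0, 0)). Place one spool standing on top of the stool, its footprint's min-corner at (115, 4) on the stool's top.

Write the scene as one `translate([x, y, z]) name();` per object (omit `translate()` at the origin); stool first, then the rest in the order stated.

stool();
translate([115, 4, 390]) spool();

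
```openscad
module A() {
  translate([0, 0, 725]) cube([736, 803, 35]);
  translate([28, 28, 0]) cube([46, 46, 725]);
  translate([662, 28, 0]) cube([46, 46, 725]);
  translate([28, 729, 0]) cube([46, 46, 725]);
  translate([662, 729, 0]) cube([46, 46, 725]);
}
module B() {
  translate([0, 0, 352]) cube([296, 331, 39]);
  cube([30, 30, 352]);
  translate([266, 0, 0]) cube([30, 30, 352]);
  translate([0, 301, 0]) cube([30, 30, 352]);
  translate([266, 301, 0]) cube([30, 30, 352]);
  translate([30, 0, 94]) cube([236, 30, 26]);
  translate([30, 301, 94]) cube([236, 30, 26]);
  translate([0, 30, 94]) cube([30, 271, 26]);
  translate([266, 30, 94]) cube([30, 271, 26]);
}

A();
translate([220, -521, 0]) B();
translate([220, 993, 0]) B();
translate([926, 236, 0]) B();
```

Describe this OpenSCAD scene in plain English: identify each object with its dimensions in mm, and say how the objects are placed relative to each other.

A is a table with a 736×803 mm rectangular top, 35 mm thick, top surface at z = 760 mm, supported by four 46×46 mm square legs, each inset 28 mm from the nearest pair of top edges, running from the floor.

B is a four-legged stool. The seat is 296×331 mm, 39 mm thick, top at z = 391 mm. It stands on four square legs, each 30×30 mm in cross-section, from z = 0 to the seat underside, each flush with a corner of the seat. Four stretchers, 30 mm wide and 26 mm tall, connect adjacent legs with their undersides at z = 94 mm, each running between the inner faces of the legs it joins and aligned with the legs' outer faces on the other axis.

Three stools sit around the table at the −y, +y, +x sides.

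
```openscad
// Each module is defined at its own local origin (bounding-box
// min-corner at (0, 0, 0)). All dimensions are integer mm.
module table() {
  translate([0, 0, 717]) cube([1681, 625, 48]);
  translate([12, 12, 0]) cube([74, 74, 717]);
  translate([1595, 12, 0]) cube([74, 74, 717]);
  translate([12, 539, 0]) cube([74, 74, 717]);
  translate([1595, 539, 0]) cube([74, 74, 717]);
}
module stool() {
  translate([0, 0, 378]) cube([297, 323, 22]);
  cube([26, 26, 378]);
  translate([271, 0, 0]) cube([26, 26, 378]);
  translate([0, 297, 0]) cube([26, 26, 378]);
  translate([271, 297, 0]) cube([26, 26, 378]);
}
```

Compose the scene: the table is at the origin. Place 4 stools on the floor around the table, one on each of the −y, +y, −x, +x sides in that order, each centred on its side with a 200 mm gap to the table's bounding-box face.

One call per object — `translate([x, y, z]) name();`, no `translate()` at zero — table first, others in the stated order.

table();
translate([692, -523, 0]) stool();
translate([692, 825, 0]) stool();
translate([-497, 151, 0]) stool();
translate([1881, 151, 0]) stool();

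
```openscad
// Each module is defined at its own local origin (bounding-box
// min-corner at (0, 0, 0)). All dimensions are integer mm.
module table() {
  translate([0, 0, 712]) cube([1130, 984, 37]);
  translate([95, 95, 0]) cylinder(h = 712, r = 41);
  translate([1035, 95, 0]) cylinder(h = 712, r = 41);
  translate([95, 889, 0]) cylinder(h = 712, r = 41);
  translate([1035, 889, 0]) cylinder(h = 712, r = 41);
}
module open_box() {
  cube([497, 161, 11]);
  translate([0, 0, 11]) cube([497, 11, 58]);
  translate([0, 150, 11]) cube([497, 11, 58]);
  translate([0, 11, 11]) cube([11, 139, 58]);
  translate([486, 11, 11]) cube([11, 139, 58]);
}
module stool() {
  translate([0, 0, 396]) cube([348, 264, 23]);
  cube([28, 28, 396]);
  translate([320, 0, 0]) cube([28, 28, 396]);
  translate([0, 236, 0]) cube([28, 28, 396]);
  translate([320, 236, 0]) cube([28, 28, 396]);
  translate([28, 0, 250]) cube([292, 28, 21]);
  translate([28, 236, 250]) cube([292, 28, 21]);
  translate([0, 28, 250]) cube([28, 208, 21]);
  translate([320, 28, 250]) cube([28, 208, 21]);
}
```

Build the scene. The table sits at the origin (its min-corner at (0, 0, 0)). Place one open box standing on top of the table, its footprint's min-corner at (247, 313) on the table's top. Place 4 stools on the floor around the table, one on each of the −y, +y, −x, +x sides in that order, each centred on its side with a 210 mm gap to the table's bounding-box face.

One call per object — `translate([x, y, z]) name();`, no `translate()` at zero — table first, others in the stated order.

table();
translate([247, 313, 749]) open_box();
translate([391, -474, 0]) stool();
translate([391, 1194, 0]) stool();
translate([-558, 360, 0]) stool();
translate([1340, 360, 0]) stool();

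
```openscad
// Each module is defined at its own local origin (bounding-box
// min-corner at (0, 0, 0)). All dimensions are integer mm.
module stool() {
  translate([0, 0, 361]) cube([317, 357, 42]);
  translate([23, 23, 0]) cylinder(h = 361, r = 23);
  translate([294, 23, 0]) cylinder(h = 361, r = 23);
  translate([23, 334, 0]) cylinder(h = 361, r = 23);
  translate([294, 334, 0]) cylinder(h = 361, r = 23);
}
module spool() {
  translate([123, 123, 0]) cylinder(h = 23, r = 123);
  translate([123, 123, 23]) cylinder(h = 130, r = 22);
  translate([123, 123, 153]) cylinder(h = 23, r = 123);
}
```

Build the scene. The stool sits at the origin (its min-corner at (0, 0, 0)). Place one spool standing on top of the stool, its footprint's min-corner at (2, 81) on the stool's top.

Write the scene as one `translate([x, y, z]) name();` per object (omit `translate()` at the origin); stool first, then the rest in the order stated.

stool();
translate([2, 81, 403]) spool();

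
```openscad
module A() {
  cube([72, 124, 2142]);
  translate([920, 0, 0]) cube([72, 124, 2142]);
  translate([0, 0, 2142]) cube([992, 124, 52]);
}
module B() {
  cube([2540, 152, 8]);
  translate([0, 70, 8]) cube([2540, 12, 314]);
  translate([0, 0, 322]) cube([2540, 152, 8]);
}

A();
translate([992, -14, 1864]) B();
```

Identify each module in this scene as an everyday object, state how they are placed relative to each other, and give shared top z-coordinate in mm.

A is a door frame. B is an I-beam. The I-beam is beside the door frame with their tops flush at z = 2194. The shared top z-coordinate is 2194 mm.

Both tops at z = 2194 mm.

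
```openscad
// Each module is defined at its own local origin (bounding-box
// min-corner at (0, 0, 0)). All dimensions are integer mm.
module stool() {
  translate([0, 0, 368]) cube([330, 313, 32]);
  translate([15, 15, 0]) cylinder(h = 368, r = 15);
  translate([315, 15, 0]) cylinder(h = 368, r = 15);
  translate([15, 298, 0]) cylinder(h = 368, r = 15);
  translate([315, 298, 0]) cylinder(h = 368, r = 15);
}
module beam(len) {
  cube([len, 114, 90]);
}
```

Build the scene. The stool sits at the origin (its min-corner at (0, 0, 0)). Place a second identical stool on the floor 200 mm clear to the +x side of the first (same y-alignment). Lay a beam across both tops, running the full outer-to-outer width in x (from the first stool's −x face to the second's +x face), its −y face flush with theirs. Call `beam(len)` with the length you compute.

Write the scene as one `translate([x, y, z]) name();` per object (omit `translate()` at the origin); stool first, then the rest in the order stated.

stool();
translate([530, 0, 0]) stool();
translate([0, 0, 400]) beam(860);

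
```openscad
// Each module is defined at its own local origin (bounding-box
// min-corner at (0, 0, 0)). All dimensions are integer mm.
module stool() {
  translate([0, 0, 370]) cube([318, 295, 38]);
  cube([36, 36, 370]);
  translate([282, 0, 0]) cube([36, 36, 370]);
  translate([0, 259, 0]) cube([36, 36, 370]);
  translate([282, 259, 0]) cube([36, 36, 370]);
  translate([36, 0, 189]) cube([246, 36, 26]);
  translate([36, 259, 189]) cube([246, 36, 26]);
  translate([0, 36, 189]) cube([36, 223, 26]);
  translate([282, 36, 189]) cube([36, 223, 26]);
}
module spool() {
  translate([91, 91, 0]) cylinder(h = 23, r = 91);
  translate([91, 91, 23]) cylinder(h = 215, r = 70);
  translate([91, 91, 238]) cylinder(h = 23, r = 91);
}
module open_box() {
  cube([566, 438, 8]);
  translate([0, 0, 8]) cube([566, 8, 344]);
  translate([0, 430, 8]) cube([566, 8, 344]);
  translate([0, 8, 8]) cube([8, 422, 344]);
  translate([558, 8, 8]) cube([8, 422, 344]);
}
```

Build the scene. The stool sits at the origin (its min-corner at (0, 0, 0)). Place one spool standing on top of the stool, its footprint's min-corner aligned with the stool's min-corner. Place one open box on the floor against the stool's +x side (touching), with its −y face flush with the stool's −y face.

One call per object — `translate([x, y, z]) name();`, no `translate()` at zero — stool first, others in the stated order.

stool();
translate([0, 0, 408]) spool();
translate([318, 0, 0]) open_box();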